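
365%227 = 138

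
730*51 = 37230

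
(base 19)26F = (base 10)851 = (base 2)1101010011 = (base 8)1523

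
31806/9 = 3534 = 3534.00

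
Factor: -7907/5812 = -1 * 2^(-2) * 1453^(-1) * 7907^1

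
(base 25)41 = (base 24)45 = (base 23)49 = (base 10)101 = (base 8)145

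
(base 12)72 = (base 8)126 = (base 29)2s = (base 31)2o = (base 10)86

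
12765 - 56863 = -44098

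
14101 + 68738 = 82839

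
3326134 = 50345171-47019037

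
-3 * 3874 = -11622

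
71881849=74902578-3020729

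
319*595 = 189805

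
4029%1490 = 1049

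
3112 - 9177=-6065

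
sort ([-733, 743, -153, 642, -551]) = [-733, -551, -153, 642, 743]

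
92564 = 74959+17605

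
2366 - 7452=-5086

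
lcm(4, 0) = 0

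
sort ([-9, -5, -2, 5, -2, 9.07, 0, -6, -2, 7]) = [-9, -6, -5, -2, -2, -2, 0, 5, 7, 9.07]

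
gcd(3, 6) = 3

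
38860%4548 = 2476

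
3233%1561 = 111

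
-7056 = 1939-8995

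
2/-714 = -1/357 ≈ -0.00280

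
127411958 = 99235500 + 28176458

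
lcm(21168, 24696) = 148176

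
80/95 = 16/19 ≈ 0.842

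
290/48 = 145/24 ≈ 6.04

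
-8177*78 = -637806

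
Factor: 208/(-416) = -1*2^(-1) = -1/2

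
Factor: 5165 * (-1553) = -1 * 5^1 * 1033^1 * 1553^1 = -8021245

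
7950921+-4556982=3393939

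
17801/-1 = -17801 = -17801.00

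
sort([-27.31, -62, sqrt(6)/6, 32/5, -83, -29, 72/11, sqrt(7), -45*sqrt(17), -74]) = [-45*sqrt(17), -83, -74, -62, -29, -27.31, sqrt(6)/6, sqrt(7), 32/5, 72/11]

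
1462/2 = 731 = 731.00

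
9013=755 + 8258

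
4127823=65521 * 63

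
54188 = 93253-39065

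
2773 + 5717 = 8490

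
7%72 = 7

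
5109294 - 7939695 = -2830401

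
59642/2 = 29821 = 29821.00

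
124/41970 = 62/20985 ≈ 0.00295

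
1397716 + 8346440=9744156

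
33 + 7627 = 7660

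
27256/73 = 373+27/73 ≈ 373.37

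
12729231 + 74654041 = 87383272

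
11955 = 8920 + 3035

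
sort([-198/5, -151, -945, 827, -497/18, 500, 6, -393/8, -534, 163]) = [-945, -534, -151, -393/8, -198/5, -497/18, 6, 163, 500, 827]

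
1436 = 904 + 532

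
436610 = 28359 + 408251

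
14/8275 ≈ 0.00169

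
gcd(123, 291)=3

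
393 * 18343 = 7208799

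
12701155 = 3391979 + 9309176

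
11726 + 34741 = 46467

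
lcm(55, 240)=2640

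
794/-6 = -132 - 1/3 ≈ -132.33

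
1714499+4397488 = 6111987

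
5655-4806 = 849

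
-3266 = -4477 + 1211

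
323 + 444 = 767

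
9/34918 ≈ 0.000258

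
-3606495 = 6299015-9905510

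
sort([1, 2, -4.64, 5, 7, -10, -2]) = [-10, -4.64, -2, 1, 2, 5, 7]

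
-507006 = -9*56334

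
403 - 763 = -360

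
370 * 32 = 11840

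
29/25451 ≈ 0.00114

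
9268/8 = 1158 + 1/2 = 1158.50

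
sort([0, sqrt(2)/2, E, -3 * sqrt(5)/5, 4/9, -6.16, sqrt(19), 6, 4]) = [-6.16, -3 * sqrt(5)/5, 0, 4/9, sqrt(2)/2, E, 4, sqrt(19), 6]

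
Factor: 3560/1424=2^(-1)*5^1=5/2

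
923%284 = 71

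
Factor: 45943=45943^1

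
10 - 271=-261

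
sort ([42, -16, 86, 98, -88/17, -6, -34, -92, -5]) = [-92, -34, -16, -6, -88/17, -5, 42, 86, 98]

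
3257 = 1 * 3257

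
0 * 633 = 0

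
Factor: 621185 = 5^1*283^1*439^1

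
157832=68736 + 89096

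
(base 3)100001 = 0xf4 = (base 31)7r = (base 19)cg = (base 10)244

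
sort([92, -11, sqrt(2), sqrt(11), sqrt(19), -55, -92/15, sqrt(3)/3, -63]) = [-63, -55, -11, -92/15, sqrt(3)/3, sqrt(2), sqrt(11), sqrt(19), 92]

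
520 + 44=564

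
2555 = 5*511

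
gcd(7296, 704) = 64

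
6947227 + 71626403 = 78573630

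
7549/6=1258+1/6 ≈ 1258.17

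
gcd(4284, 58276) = 68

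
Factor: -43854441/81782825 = -1 * 3^1 * 5^(-2) * 17^1 * 23^(-1) * 142231^(-1) * 859891^1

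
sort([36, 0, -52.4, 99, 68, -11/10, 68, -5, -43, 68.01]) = [-52.4, -43, -5, -11/10, 0, 36, 68, 68, 68.01, 99]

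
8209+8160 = 16369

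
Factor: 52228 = 2^2*11^1*1187^1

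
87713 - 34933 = 52780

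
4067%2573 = 1494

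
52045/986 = 52 + 773/986 ≈ 52.78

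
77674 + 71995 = 149669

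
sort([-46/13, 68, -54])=[-54, -46/13, 68]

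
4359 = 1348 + 3011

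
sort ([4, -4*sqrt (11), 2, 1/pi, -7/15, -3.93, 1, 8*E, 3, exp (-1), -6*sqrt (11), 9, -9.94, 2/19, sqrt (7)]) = [-6*sqrt (11), -4*sqrt (11), -9.94, -3.93, -7/15, 2/19, 1/pi, exp (-1), 1, 2, sqrt (7), 3, 4, 9, 8*E]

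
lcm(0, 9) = 0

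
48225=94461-46236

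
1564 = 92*17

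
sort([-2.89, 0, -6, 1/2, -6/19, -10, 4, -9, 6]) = [-10, -9, -6, -2.89, -6/19, 0, 1/2, 4, 6]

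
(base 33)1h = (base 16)32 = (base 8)62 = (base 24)22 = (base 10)50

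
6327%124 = 3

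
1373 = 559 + 814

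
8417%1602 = 407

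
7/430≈0.0163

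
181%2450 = 181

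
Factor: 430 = 2^1*5^1*43^1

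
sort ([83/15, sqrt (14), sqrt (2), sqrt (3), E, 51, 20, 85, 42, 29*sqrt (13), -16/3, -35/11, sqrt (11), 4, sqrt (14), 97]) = [-16/3, -35/11, sqrt (2), sqrt (3), E, sqrt (11), sqrt (14), sqrt (14), 4, 83/15, 20, 42, 51, 85, 97, 29*sqrt (13)]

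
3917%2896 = 1021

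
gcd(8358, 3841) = 1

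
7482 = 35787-28305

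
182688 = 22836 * 8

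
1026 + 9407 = 10433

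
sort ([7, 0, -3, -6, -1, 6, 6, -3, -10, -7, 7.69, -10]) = [-10, -10, -7, -6, -3, -3, -1, 0, 6, 6, 7, 7.69]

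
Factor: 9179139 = 3^1*23^1*151^1*881^1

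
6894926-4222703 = 2672223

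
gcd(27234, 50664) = 6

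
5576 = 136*41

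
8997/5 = 1799 + 2/5 = 1799.40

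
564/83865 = 188/27955 ≈ 0.00673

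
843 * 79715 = 67199745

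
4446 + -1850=2596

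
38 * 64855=2464490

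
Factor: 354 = 2^1 * 3^1 * 59^1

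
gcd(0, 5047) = 5047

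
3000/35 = 600/7 ≈ 85.71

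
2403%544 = 227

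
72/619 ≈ 0.116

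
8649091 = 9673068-1023977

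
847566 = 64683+782883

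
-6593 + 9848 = 3255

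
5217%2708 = 2509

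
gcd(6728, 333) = 1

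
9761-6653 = 3108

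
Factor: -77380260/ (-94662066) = 2^1 * 5^1 * 17^1 * 19^ (-1) * 23^ (-1) * 79^ (-1) * 107^1 * 457^ (-1) * 709^1 = 12896710/15777011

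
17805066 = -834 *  (-21349)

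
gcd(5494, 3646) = 2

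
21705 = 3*7235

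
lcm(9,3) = 9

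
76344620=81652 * 935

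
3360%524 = 216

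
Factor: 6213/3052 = 2^(-2) * 3^1 * 7^(-1) * 19^1 = 57/28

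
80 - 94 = -14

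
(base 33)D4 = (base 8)661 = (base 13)274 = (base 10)433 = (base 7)1156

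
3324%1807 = 1517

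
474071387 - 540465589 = -66394202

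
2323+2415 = 4738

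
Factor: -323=-1*17^1*19^1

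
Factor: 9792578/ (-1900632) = -1 * 2^ (-2) * 3^ (-1) * 17^1 * 149^1 * 1933^1 * 79193^ (-1) = -4896289/950316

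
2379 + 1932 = 4311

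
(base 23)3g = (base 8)125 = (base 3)10011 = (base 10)85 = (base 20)45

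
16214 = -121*(-134) 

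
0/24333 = 0 = 0.00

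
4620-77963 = -73343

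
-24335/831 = -29 - 236/831≈-29.28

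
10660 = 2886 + 7774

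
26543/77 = 344 + 5/7 ≈ 344.71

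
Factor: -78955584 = -1 * 2^6 * 3^1 * 53^1 * 7759^1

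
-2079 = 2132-4211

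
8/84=2/21 ≈ 0.0952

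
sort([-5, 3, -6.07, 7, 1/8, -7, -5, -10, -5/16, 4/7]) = [-10, -7, -6.07, -5, -5, -5/16, 1/8, 4/7, 3, 7]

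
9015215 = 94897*95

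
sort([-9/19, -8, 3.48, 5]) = [-8, -9/19, 3.48, 5]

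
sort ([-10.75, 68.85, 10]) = [-10.75, 10, 68.85]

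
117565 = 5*23513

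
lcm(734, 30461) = 60922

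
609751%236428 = 136895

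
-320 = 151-471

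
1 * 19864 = 19864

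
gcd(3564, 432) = 108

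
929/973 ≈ 0.955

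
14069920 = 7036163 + 7033757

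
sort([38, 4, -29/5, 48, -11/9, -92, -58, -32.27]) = [-92, -58, -32.27, -29/5, -11/9, 4, 38, 48]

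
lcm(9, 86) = 774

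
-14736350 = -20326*725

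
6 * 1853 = 11118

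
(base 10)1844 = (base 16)734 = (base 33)1mt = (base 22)3hi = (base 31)1sf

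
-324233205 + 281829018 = -42404187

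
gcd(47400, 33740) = 20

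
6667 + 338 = 7005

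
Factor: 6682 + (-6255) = 7^1*61^1 = 427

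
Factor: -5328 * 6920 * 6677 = -1 * 2^7 * 3^2 * 5^1 * 11^1 * 37^1 * 173^1 * 607^1 = -246179387520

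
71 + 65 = 136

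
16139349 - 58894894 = -42755545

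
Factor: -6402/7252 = -1*2^(-1)*3^1*7^(-2)*11^1*37^(-1)*97^1 = -3201/3626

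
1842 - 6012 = -4170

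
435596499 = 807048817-371452318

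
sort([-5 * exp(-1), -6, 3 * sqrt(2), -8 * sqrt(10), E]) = [-8 * sqrt(10), -6, -5 * exp(-1), E, 3 * sqrt(2)]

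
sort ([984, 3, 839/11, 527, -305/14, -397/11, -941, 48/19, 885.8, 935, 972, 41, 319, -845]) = [-941, -845, -397/11, -305/14, 48/19, 3, 41, 839/11, 319, 527, 885.8, 935, 972, 984]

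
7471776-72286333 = -64814557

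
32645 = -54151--86796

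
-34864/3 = -11621 - 1/3 ≈ -11621.33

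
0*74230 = 0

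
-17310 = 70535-87845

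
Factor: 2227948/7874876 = 17^(-1)*115807^(-1)*556987^1 = 556987/1968719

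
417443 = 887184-469741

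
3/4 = 0.75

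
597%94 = 33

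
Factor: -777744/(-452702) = 2^3*3^2*11^1*461^(-1) = 792/461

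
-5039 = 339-5378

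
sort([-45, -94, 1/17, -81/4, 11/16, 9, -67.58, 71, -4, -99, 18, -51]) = [-99, -94, -67.58, -51, -45, -81/4, -4, 1/17, 11/16, 9, 18, 71]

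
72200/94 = 36100/47 ≈ 768.09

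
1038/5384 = 519/2692 ≈ 0.193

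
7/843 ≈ 0.00830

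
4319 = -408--4727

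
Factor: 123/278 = 2^(-1) * 3^1 * 41^1 * 139^(-1)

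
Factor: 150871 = 7^2 * 3079^1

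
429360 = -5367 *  (-80)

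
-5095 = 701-5796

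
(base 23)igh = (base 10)9907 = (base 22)ka7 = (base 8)23263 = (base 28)chn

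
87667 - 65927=21740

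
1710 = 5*342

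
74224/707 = 104 + 696/707≈104.98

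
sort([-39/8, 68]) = [-39/8, 68]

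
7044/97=72 + 60/97 ≈ 72.62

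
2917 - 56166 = -53249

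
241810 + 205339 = 447149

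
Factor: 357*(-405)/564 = -1*2^(-2)*3^4*5^1*7^1*17^1*47^(-1) = -48195/188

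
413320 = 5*82664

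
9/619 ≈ 0.0145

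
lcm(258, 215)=1290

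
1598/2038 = 799/1019 ≈ 0.784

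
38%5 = 3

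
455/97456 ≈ 0.00467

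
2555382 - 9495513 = -6940131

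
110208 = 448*246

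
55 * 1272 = 69960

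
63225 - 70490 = -7265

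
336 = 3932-3596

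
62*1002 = 62124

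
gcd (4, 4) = 4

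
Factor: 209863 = 59^1 * 3557^1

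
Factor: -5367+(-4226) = -1*53^1*181^1 = -9593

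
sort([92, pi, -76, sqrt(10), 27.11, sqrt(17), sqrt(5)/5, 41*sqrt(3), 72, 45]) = [-76, sqrt(5)/5, pi, sqrt(10), sqrt(17), 27.11, 45, 41*sqrt(3), 72, 92]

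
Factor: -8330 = -1*2^1*5^1*7^2*17^1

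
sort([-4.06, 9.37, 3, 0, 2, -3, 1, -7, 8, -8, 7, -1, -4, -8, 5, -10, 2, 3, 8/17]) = [-10, -8, -8, -7, -4.06, -4, -3, -1, 0, 8/17, 1, 2, 2, 3, 3, 5, 7, 8, 9.37]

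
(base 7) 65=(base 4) 233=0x2f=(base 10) 47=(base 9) 52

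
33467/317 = 105 + 182/317 ≈ 105.57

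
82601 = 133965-51364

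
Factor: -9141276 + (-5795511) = -1*3^2*1659643^1 = -14936787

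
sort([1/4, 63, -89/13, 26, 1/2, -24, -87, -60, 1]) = [-87, -60, -24, -89/13, 1/4, 1/2, 1, 26, 63]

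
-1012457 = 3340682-4353139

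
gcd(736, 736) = 736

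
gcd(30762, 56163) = 3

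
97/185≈0.524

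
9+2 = 11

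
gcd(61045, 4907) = 1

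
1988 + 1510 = 3498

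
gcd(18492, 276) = 276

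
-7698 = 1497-9195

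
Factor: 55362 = 2^1 * 3^1 * 9227^1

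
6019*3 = 18057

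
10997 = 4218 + 6779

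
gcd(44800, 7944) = 8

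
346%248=98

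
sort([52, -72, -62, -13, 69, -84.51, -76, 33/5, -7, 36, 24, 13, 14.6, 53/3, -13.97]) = [-84.51, -76, -72, -62, -13.97, -13, -7, 33/5, 13, 14.6, 53/3, 24, 36, 52, 69]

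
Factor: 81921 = 3^1 * 7^1 * 47^1 * 83^1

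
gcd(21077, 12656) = 7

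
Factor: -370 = -1 * 2^1 * 5^1 * 37^1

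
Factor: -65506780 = -1*2^2*5^1*17^1*192667^1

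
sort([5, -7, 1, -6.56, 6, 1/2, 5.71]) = [-7, -6.56, 1/2, 1, 5, 5.71, 6]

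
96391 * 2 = 192782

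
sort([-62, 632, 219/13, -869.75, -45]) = [-869.75, -62, -45, 219/13, 632]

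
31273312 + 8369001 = 39642313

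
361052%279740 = 81312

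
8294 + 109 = 8403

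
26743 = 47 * 569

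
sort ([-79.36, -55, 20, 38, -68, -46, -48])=[-79.36, -68, -55, -48, -46, 20, 38]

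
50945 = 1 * 50945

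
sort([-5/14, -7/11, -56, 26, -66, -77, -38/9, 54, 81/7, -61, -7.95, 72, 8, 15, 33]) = [-77, -66, -61, -56, -7.95, -38/9, -7/11, -5/14, 8, 81/7, 15, 26, 33, 54, 72]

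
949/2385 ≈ 0.398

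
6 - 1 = 5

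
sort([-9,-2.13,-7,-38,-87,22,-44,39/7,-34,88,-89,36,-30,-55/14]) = [-89,-87,-44,-38,-34,-30,-9,-7,-55/14,-2.13,39/7,22,36,88]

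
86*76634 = 6590524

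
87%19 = 11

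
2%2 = 0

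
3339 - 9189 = -5850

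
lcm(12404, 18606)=37212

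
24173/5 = 4834+3/5 = 4834.60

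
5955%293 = 95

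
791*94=74354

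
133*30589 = 4068337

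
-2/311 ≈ -0.00643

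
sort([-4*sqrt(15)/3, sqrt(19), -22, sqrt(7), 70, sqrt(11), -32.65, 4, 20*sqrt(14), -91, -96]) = [-96, -91, -32.65, -22, -4*sqrt(15)/3, sqrt(7), sqrt(11), 4, sqrt(19), 70, 20*sqrt(14)]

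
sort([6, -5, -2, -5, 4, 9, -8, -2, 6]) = [-8, -5, -5, -2, -2, 4, 6, 6, 9]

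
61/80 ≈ 0.763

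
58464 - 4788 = 53676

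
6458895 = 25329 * 255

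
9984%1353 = 513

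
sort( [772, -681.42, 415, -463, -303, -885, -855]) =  [-885, -855, -681.42, -463, -303, 415, 772]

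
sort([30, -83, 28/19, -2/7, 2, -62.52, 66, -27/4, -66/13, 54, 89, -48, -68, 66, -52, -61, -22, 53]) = [-83, -68, -62.52, -61, -52, -48, -22, -27/4, -66/13, -2/7, 28/19, 2, 30, 53, 54, 66, 66, 89]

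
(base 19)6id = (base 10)2521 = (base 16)9d9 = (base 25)40l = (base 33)2ad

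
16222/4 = 4055+1/2 = 4055.50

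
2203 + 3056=5259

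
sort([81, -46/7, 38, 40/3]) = [-46/7, 40/3, 38, 81]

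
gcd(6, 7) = 1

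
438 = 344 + 94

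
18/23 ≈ 0.783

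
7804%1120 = 1084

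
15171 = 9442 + 5729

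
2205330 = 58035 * 38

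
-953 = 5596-6549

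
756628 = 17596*43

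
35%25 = 10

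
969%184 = 49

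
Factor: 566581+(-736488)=-1*131^1*1297^1=-169907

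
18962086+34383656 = 53345742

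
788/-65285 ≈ -0.0121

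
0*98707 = 0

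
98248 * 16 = 1571968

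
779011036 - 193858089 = 585152947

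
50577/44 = 1149 + 21/44 ≈ 1149.48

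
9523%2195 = 743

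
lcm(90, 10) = 90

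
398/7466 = 199/3733 ≈ 0.0533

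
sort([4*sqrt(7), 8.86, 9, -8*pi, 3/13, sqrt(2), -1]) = [-8*pi, -1, 3/13, sqrt(2), 8.86, 9, 4*sqrt(7)]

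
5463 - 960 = 4503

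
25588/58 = 441 + 5/29 ≈ 441.17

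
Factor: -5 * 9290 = -1 * 2^1 * 5^2 * 929^1 = -46450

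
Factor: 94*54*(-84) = -1*2^4*3^4*7^1*47^1 = -426384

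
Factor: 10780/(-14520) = -1*2^(-1)*3^(-1)*7^2*11^(-1) = -49/66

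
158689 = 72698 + 85991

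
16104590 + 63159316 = 79263906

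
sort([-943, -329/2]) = [-943, -329/2]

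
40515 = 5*8103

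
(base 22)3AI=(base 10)1690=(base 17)5E7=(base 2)11010011010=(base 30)1QA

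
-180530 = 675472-856002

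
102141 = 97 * 1053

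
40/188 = 10/47 ≈ 0.213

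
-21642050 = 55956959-77599009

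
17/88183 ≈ 0.000193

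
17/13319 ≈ 0.00128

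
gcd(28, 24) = 4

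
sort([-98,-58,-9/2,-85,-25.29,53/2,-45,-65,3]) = [-98,-85,-65,-58,-45,-25.29,-9/2,3,53/2]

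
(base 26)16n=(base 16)357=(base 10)855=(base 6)3543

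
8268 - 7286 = 982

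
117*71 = 8307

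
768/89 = 8 + 56/89 ≈ 8.63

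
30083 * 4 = 120332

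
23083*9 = 207747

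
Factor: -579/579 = -1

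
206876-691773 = -484897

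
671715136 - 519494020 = 152221116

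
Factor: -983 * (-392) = 2^3 * 7^2 * 983^1 = 385336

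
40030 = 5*8006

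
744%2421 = 744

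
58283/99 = 588 + 71/99 ≈ 588.72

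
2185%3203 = 2185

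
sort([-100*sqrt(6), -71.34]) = [-100*sqrt(6), -71.34]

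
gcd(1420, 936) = 4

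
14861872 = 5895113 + 8966759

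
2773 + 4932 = 7705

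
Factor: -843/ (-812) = 2^ (-2)*3^1*7^ (-1)*29^ (-1)*281^1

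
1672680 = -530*(-3156)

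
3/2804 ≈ 0.00107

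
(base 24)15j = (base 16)2cb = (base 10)715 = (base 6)3151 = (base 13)430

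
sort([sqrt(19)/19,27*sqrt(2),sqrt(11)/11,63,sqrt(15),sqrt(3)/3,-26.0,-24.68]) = [-26.0,-24.68,sqrt(19)/19,sqrt(11)/11,sqrt(3)/3,sqrt(15),27*sqrt(2),63]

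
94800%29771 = 5487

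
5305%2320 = 665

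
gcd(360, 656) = 8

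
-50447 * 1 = -50447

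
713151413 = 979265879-266114466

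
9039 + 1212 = 10251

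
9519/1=9519=9519.00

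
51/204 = 1/4 = 0.25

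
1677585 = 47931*35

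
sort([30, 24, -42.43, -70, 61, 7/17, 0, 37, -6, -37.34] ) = [-70, -42.43, -37.34, -6, 0, 7/17, 24, 30, 37, 61] 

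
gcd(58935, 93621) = 3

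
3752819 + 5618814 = 9371633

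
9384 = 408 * 23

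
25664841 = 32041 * 801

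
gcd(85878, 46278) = 18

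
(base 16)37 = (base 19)2h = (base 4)313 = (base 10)55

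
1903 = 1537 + 366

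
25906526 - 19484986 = 6421540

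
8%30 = 8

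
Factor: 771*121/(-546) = -1*2^(-1)*7^(-1)*11^2*13^(-1)*257^1 = -31097/182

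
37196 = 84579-47383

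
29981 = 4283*7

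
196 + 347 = 543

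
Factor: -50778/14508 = -1*2^(-1)*7^1 = -7/2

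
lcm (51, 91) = 4641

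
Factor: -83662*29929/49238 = -1*7^(-1)*59^1*173^2*709^1*3517^(-1) = -1251959999/24619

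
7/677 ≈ 0.0103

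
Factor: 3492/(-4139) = -1*2^2*3^2*97^1*4139^(-1)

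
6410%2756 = 898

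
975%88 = 7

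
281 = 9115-8834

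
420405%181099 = 58207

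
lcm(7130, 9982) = 49910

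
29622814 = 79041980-49419166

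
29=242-213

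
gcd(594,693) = 99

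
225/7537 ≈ 0.0299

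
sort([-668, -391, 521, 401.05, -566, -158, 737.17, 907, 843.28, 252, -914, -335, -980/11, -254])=[-914, -668, -566, -391, -335, -254, -158, -980/11, 252, 401.05, 521, 737.17, 843.28, 907]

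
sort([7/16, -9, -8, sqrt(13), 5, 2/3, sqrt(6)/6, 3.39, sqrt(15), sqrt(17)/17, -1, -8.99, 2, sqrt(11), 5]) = [-9, -8.99, -8, -1, sqrt(17)/17, sqrt(6)/6, 7/16, 2/3, 2, sqrt(11), 3.39, sqrt(13), sqrt(15), 5, 5]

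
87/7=12 + 3/7 ≈ 12.43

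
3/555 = 1/185 ≈ 0.00541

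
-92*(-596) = 54832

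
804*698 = 561192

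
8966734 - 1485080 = 7481654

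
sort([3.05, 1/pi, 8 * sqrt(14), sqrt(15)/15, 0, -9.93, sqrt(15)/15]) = [-9.93, 0, sqrt(15)/15, sqrt(15)/15, 1/pi, 3.05, 8 * sqrt(14)]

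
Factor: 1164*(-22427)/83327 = -1*2^2*3^1*41^1*97^1*103^(-1)*547^1*809^(-1) = -26105028/83327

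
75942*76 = 5771592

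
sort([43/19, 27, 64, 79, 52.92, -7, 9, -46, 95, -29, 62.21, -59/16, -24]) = [-46, -29, -24, -7, -59/16, 43/19, 9, 27, 52.92, 62.21, 64, 79, 95]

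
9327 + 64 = 9391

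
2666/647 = 4 + 78/647 ≈ 4.12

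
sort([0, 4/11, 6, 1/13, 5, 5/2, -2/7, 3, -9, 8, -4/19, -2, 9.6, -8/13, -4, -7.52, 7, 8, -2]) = [-9, -7.52, -4, -2, -2, -8/13, -2/7, -4/19, 0, 1/13, 4/11, 5/2, 3, 5, 6, 7, 8, 8, 9.6]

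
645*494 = 318630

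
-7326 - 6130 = -13456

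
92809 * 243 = 22552587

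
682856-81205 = 601651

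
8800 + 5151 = 13951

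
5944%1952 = 88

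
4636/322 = 14+64/161 ≈ 14.40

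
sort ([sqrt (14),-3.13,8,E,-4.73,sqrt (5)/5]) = [-4.73,-3.13,sqrt (5)/5,E,sqrt (14),8]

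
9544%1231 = 927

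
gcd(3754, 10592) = 2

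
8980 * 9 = 80820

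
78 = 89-11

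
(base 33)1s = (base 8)75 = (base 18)37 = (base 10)61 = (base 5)221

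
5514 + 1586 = 7100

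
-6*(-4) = 24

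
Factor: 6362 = 2^1*3181^1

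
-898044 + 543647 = -354397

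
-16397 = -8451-7946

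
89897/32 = 2809+9/32 ≈ 2809.28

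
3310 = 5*662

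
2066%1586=480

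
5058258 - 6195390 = -1137132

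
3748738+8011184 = 11759922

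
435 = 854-419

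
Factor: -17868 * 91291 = -1 * 2^2 * 3^1 * 1489^1 * 91291^1 = -1631187588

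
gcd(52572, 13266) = 6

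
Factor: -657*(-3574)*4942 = 2^2*3^2*7^1*73^1*353^1*1787^1 = 11604399156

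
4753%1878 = 997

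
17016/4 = 4254 = 4254.00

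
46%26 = 20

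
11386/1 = 11386 = 11386.00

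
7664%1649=1068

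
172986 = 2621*66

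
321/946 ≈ 0.339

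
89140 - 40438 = 48702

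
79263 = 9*8807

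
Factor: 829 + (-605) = 2^5 * 7^1 = 224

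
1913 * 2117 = 4049821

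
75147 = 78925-3778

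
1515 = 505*3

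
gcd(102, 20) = 2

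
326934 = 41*7974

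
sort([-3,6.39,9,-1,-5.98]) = [-5.98,-3,-1,6.39,9]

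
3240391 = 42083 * 77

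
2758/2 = 1379 = 1379.00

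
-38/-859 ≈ 0.0442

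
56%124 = 56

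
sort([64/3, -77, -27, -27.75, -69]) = [-77, -69, -27.75, -27, 64/3]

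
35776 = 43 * 832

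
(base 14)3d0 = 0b1100000010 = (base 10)770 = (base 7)2150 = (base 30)pk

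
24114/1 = 24114 = 24114.00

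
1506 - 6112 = -4606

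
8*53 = 424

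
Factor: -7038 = -1 * 2^1 * 3^2 * 17^1 * 23^1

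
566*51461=29126926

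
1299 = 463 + 836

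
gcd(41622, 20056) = 2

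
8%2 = 0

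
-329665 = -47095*7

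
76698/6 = 12783 = 12783.00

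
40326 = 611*66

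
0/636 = 0 = 0.00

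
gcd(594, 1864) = 2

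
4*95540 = 382160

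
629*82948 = 52174292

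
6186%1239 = 1230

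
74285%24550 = 635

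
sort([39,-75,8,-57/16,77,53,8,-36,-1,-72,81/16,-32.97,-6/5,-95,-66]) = [-95,-75,-72,-66,-36,-32.97,-57/16,-6/5,-1,81/16,8,8,39,53,77]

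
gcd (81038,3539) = 1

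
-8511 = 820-9331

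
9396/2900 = 81/25 = 3.24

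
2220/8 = 555/2 = 277.50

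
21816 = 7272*3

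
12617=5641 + 6976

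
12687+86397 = 99084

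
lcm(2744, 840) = 41160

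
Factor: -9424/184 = -1*2^1*19^1*23^(-1)*31^1 = -1178/23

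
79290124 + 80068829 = 159358953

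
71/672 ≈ 0.106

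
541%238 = 65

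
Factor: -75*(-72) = 2^3*3^3*5^2 = 5400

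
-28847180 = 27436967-56284147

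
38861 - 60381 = -21520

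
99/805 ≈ 0.123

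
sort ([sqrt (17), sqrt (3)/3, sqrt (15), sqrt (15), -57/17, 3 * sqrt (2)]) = [-57/17, sqrt (3)/3, sqrt (15), sqrt (15), sqrt (17), 3 * sqrt (2)]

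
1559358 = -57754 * (-27)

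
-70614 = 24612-95226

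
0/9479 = 0 = 0.00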